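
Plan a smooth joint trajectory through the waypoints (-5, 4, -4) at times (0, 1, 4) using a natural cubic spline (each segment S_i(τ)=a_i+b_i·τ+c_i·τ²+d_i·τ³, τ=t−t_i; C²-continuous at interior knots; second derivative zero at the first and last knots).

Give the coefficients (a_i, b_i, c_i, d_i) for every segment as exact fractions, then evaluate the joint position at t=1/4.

Δ: Δ0=9, Δ1=-8/3
row 1: diag=8, rhs=-70; c'=3/8, d'=-35/4
back: M1=-35/4
M: M0=0, M1=-35/4, M2=0
seg 0: a=-5, c=M0/2=0, d=(M1−M0)/(6·1)=-35/24, b=Δ0−h0·(2M0+M1)/6=251/24
seg 1: a=4, c=M1/2=-35/8, d=(M2−M1)/(6·3)=35/72, b=Δ1−h1·(2M1+M2)/6=73/12
t_q=1/4 → seg 0, τ=1/4; S=-5+251/24·τ+0·τ²+-35/24·τ³=-1233/512

  seg 0: a=-5 b=251/24 c=0 d=-35/24
  seg 1: a=4 b=73/12 c=-35/8 d=35/72
S(1/4) = -1233/512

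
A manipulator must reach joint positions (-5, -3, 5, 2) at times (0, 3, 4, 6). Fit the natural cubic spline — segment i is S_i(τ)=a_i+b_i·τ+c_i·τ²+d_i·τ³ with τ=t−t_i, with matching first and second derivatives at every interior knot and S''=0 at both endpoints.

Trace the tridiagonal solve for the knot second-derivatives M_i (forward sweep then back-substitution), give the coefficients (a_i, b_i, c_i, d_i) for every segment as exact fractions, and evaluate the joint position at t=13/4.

  seg 0: a=-5 b=-775/282 c=0 d=107/282
  seg 1: a=-3 b=1057/141 c=321/94 d=-821/282
  seg 2: a=5 b=1577/282 c=-250/47 d=125/141
S(13/4) = -5763/6016

Δ: Δ0=2/3, Δ1=8, Δ2=-3/2
row 1: diag=8, rhs=44; c'=1/8, d'=11/2
row 2: denom=6−1·1/8=47/8; d'=(-57−1·11/2)/(47/8)=-500/47
back: M2=-500/47
back: M1=11/2−1/8·-500/47=321/47
M: M0=0, M1=321/47, M2=-500/47, M3=0
seg 0: a=-5, c=M0/2=0, d=(M1−M0)/(6·3)=107/282, b=Δ0−h0·(2M0+M1)/6=-775/282
seg 1: a=-3, c=M1/2=321/94, d=(M2−M1)/(6·1)=-821/282, b=Δ1−h1·(2M1+M2)/6=1057/141
seg 2: a=5, c=M2/2=-250/47, d=(M3−M2)/(6·2)=125/141, b=Δ2−h2·(2M2+M3)/6=1577/282
t_q=13/4 → seg 1, τ=1/4; S=-3+1057/141·τ+321/94·τ²+-821/282·τ³=-5763/6016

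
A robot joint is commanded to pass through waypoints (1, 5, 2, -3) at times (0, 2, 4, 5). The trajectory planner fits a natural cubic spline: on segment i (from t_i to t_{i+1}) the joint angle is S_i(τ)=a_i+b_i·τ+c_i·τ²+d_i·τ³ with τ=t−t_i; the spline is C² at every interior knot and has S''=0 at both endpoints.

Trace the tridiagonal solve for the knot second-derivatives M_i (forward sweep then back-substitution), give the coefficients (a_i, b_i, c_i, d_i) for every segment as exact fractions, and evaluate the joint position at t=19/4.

Δ: Δ0=2, Δ1=-3/2, Δ2=-5
row 1: diag=8, rhs=-21; c'=1/4, d'=-21/8
row 2: denom=6−2·1/4=11/2; d'=(-21−2·-21/8)/(11/2)=-63/22
back: M2=-63/22
back: M1=-21/8−1/4·-63/22=-21/11
M: M0=0, M1=-21/11, M2=-63/22, M3=0
seg 0: a=1, c=M0/2=0, d=(M1−M0)/(6·2)=-7/44, b=Δ0−h0·(2M0+M1)/6=29/11
seg 1: a=5, c=M1/2=-21/22, d=(M2−M1)/(6·2)=-7/88, b=Δ1−h1·(2M1+M2)/6=8/11
seg 2: a=2, c=M2/2=-63/44, d=(M3−M2)/(6·1)=21/44, b=Δ2−h2·(2M2+M3)/6=-89/22
t_q=19/4 → seg 2, τ=3/4; S=2+-89/22·τ+-63/44·τ²+21/44·τ³=-4613/2816

  seg 0: a=1 b=29/11 c=0 d=-7/44
  seg 1: a=5 b=8/11 c=-21/22 d=-7/88
  seg 2: a=2 b=-89/22 c=-63/44 d=21/44
S(19/4) = -4613/2816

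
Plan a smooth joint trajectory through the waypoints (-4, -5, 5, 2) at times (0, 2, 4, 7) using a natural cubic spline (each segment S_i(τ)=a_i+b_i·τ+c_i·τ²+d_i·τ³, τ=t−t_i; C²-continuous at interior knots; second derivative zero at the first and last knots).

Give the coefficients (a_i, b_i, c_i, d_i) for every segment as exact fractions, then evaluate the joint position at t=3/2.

Δ: Δ0=-1/2, Δ1=5, Δ2=-1
row 1: diag=8, rhs=33; c'=1/4, d'=33/8
row 2: denom=10−2·1/4=19/2; d'=(-36−2·33/8)/(19/2)=-177/38
back: M2=-177/38
back: M1=33/8−1/4·-177/38=201/38
M: M0=0, M1=201/38, M2=-177/38, M3=0
seg 0: a=-4, c=M0/2=0, d=(M1−M0)/(6·2)=67/152, b=Δ0−h0·(2M0+M1)/6=-43/19
seg 1: a=-5, c=M1/2=201/76, d=(M2−M1)/(6·2)=-63/76, b=Δ1−h1·(2M1+M2)/6=115/38
seg 2: a=5, c=M2/2=-177/76, d=(M3−M2)/(6·3)=59/228, b=Δ2−h2·(2M2+M3)/6=139/38
t_q=3/2 → seg 0, τ=3/2; S=-4+-43/19·τ+0·τ²+67/152·τ³=-7183/1216

  seg 0: a=-4 b=-43/19 c=0 d=67/152
  seg 1: a=-5 b=115/38 c=201/76 d=-63/76
  seg 2: a=5 b=139/38 c=-177/76 d=59/228
S(3/2) = -7183/1216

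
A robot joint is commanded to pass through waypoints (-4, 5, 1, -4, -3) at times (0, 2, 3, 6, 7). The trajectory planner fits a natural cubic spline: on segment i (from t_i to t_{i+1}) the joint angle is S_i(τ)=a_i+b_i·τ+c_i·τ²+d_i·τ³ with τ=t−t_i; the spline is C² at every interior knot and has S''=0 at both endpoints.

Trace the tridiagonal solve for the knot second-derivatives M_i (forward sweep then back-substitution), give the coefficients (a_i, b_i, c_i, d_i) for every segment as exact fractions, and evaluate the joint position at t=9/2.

  seg 0: a=-4 b=3608/483 c=0 d=-2869/3864
  seg 1: a=5 b=-1391/966 c=-2869/644 d=523/276
  seg 2: a=1 b=-9013/1932 c=198/161 d=-445/5796
  seg 3: a=-4 b=619/966 c=347/644 d=-347/1932
S(9/2) = -17979/5152

Δ: Δ0=9/2, Δ1=-4, Δ2=-5/3, Δ3=1
row 1: diag=6, rhs=-51; c'=1/6, d'=-17/2
row 2: denom=8−1·1/6=47/6; d'=(14−1·-17/2)/(47/6)=135/47
row 3: denom=8−3·18/47=322/47; d'=(16−3·135/47)/(322/47)=347/322
back: M3=347/322
back: M2=135/47−18/47·347/322=396/161
back: M1=-17/2−1/6·396/161=-2869/322
M: M0=0, M1=-2869/322, M2=396/161, M3=347/322, M4=0
seg 0: a=-4, c=M0/2=0, d=(M1−M0)/(6·2)=-2869/3864, b=Δ0−h0·(2M0+M1)/6=3608/483
seg 1: a=5, c=M1/2=-2869/644, d=(M2−M1)/(6·1)=523/276, b=Δ1−h1·(2M1+M2)/6=-1391/966
seg 2: a=1, c=M2/2=198/161, d=(M3−M2)/(6·3)=-445/5796, b=Δ2−h2·(2M2+M3)/6=-9013/1932
seg 3: a=-4, c=M3/2=347/644, d=(M4−M3)/(6·1)=-347/1932, b=Δ3−h3·(2M3+M4)/6=619/966
t_q=9/2 → seg 2, τ=3/2; S=1+-9013/1932·τ+198/161·τ²+-445/5796·τ³=-17979/5152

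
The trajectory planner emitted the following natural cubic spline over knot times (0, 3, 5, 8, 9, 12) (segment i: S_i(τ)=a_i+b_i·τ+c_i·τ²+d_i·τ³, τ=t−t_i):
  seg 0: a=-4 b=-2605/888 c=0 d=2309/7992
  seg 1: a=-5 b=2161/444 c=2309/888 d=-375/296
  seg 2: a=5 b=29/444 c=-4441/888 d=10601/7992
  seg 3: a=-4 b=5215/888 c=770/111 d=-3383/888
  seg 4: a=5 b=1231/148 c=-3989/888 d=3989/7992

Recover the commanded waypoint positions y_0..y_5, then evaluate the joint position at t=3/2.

y_0 = S_0(0) = a_0 = -4
y_1 = S_1(0) = a_1 = -5
y_2 = S_2(0) = a_2 = 5
y_3 = S_3(0) = a_3 = -4
y_4 = S_4(0) = a_4 = 5
y_5 = S_4(3) = 3
t_q=3/2 is in segment 0 (τ=3/2); S_0(τ)=-17583/2368

y_0=-4 y_1=-5 y_2=5 y_3=-4 y_4=5 y_5=3
S(3/2) = -17583/2368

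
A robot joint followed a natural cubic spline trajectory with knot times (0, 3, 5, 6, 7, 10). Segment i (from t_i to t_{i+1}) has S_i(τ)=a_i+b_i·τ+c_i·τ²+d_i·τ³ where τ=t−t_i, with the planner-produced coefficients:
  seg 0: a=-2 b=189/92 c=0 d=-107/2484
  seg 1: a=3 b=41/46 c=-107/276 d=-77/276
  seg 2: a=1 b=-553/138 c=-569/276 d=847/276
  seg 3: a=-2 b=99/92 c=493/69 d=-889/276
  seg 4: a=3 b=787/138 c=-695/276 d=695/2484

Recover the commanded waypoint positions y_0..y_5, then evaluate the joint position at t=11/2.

y_0=-2 y_1=3 y_2=1 y_3=-2 y_4=3 y_5=5
S(11/2) = -109/96

y_0 = S_0(0) = a_0 = -2
y_1 = S_1(0) = a_1 = 3
y_2 = S_2(0) = a_2 = 1
y_3 = S_3(0) = a_3 = -2
y_4 = S_4(0) = a_4 = 3
y_5 = S_4(3) = 5
t_q=11/2 is in segment 2 (τ=1/2); S_2(τ)=-109/96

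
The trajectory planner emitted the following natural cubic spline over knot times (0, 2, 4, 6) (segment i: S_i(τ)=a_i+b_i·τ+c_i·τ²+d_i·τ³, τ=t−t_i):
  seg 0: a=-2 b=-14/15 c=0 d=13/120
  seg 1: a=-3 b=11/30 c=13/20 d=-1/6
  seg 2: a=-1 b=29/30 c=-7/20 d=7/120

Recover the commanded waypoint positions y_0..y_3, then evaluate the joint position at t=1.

y_0 = S_0(0) = a_0 = -2
y_1 = S_1(0) = a_1 = -3
y_2 = S_2(0) = a_2 = -1
y_3 = S_2(2) = 0
t_q=1 is in segment 0 (τ=1); S_0(τ)=-113/40

y_0=-2 y_1=-3 y_2=-1 y_3=0
S(1) = -113/40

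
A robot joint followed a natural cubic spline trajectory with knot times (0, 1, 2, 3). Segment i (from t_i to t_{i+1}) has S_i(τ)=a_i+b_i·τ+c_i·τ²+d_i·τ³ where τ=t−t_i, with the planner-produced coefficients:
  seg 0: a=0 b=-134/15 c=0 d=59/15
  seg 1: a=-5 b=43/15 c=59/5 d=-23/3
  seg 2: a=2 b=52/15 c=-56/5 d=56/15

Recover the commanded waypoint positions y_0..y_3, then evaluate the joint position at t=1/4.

y_0=0 y_1=-5 y_2=2 y_3=-2
S(1/4) = -139/64

y_0 = S_0(0) = a_0 = 0
y_1 = S_1(0) = a_1 = -5
y_2 = S_2(0) = a_2 = 2
y_3 = S_2(1) = -2
t_q=1/4 is in segment 0 (τ=1/4); S_0(τ)=-139/64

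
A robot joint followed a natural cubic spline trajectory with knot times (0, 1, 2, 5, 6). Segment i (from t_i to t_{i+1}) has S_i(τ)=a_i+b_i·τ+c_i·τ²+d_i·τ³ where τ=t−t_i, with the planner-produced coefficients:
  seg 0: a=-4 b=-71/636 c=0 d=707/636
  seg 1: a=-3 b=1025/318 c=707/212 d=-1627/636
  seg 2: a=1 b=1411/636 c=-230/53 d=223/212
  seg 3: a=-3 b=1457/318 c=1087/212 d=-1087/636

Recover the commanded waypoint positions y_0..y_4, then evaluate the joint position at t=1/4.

y_0 = S_0(0) = a_0 = -4
y_1 = S_1(0) = a_1 = -3
y_2 = S_2(0) = a_2 = 1
y_3 = S_3(0) = a_3 = -3
y_4 = S_3(1) = 5
t_q=1/4 is in segment 0 (τ=1/4); S_0(τ)=-54415/13568

y_0=-4 y_1=-3 y_2=1 y_3=-3 y_4=5
S(1/4) = -54415/13568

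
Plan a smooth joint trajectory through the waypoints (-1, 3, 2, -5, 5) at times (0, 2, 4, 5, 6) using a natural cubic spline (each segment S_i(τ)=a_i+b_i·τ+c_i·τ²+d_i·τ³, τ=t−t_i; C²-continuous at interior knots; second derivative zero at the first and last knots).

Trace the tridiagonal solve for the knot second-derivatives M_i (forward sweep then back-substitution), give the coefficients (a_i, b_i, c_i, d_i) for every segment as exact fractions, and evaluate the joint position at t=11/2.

  seg 0: a=-1 b=93/56 c=0 d=19/224
  seg 1: a=3 b=75/28 c=57/112 d=-235/224
  seg 2: a=2 b=-63/8 c=-81/14 d=373/56
  seg 3: a=-5 b=15/28 c=795/56 d=-265/56
S(11/2) = -795/448

Δ: Δ0=2, Δ1=-1/2, Δ2=-7, Δ3=10
row 1: diag=8, rhs=-15; c'=1/4, d'=-15/8
row 2: denom=6−2·1/4=11/2; d'=(-39−2·-15/8)/(11/2)=-141/22
row 3: denom=4−1·2/11=42/11; d'=(102−1·-141/22)/(42/11)=795/28
back: M3=795/28
back: M2=-141/22−2/11·795/28=-81/7
back: M1=-15/8−1/4·-81/7=57/56
M: M0=0, M1=57/56, M2=-81/7, M3=795/28, M4=0
seg 0: a=-1, c=M0/2=0, d=(M1−M0)/(6·2)=19/224, b=Δ0−h0·(2M0+M1)/6=93/56
seg 1: a=3, c=M1/2=57/112, d=(M2−M1)/(6·2)=-235/224, b=Δ1−h1·(2M1+M2)/6=75/28
seg 2: a=2, c=M2/2=-81/14, d=(M3−M2)/(6·1)=373/56, b=Δ2−h2·(2M2+M3)/6=-63/8
seg 3: a=-5, c=M3/2=795/56, d=(M4−M3)/(6·1)=-265/56, b=Δ3−h3·(2M3+M4)/6=15/28
t_q=11/2 → seg 3, τ=1/2; S=-5+15/28·τ+795/56·τ²+-265/56·τ³=-795/448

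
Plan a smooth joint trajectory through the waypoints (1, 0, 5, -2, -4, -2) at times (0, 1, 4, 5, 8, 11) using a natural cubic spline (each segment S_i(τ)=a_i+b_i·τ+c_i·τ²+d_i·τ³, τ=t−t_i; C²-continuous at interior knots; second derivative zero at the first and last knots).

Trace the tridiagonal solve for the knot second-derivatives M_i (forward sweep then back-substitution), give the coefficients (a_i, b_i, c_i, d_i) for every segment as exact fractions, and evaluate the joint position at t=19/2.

Δ: Δ0=-1, Δ1=5/3, Δ2=-7, Δ3=-2/3, Δ4=2/3
row 1: diag=8, rhs=16; c'=3/8, d'=2
row 2: denom=8−3·3/8=55/8; d'=(-52−3·2)/(55/8)=-464/55
row 3: denom=8−1·8/55=432/55; d'=(38−1·-464/55)/(432/55)=1277/216
row 4: denom=12−3·55/144=521/48; d'=(8−3·1277/216)/(521/48)=-1402/1563
back: M4=-1402/1563
back: M3=1277/216−55/144·-1402/1563=9776/1563
back: M2=-464/55−8/55·9776/1563=-14608/1563
back: M1=2−3/8·-14608/1563=2868/521
M: M0=0, M1=2868/521, M2=-14608/1563, M3=9776/1563, M4=-1402/1563, M5=0
seg 0: a=1, c=M0/2=0, d=(M1−M0)/(6·1)=478/521, b=Δ0−h0·(2M0+M1)/6=-999/521
seg 1: a=0, c=M1/2=1434/521, d=(M2−M1)/(6·3)=-11606/14067, b=Δ1−h1·(2M1+M2)/6=435/521
seg 2: a=5, c=M2/2=-7304/1563, d=(M3−M2)/(6·1)=4064/1563, b=Δ2−h2·(2M2+M3)/6=-2567/521
seg 3: a=-2, c=M3/2=4888/1563, d=(M4−M3)/(6·3)=-207/521, b=Δ3−h3·(2M3+M4)/6=-10117/1563
seg 4: a=-4, c=M4/2=-701/1563, d=(M5−M4)/(6·3)=701/14067, b=Δ4−h4·(2M4+M5)/6=2444/1563
t_q=19/2 → seg 4, τ=3/2; S=-4+2444/1563·τ+-701/1563·τ²+701/14067·τ³=-10401/4168

  seg 0: a=1 b=-999/521 c=0 d=478/521
  seg 1: a=0 b=435/521 c=1434/521 d=-11606/14067
  seg 2: a=5 b=-2567/521 c=-7304/1563 d=4064/1563
  seg 3: a=-2 b=-10117/1563 c=4888/1563 d=-207/521
  seg 4: a=-4 b=2444/1563 c=-701/1563 d=701/14067
S(19/2) = -10401/4168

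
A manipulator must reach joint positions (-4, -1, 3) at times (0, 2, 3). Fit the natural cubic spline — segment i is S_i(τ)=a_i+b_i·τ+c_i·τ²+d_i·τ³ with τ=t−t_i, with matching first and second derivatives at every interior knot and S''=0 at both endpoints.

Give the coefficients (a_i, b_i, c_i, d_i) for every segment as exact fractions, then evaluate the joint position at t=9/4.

Δ: Δ0=3/2, Δ1=4
row 1: diag=6, rhs=15; c'=1/6, d'=5/2
back: M1=5/2
M: M0=0, M1=5/2, M2=0
seg 0: a=-4, c=M0/2=0, d=(M1−M0)/(6·2)=5/24, b=Δ0−h0·(2M0+M1)/6=2/3
seg 1: a=-1, c=M1/2=5/4, d=(M2−M1)/(6·1)=-5/12, b=Δ1−h1·(2M1+M2)/6=19/6
t_q=9/4 → seg 1, τ=1/4; S=-1+19/6·τ+5/4·τ²+-5/12·τ³=-35/256

  seg 0: a=-4 b=2/3 c=0 d=5/24
  seg 1: a=-1 b=19/6 c=5/4 d=-5/12
S(9/4) = -35/256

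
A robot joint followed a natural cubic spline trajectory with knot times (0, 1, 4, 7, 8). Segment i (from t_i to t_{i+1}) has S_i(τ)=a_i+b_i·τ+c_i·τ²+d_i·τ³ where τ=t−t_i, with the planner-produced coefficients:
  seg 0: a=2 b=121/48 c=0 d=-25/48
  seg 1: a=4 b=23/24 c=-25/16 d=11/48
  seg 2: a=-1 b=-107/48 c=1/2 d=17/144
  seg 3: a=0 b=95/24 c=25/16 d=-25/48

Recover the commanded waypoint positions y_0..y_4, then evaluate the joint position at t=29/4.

y_0=2 y_1=4 y_2=-1 y_3=0 y_4=5
S(29/4) = 1105/1024

y_0 = S_0(0) = a_0 = 2
y_1 = S_1(0) = a_1 = 4
y_2 = S_2(0) = a_2 = -1
y_3 = S_3(0) = a_3 = 0
y_4 = S_3(1) = 5
t_q=29/4 is in segment 3 (τ=1/4); S_3(τ)=1105/1024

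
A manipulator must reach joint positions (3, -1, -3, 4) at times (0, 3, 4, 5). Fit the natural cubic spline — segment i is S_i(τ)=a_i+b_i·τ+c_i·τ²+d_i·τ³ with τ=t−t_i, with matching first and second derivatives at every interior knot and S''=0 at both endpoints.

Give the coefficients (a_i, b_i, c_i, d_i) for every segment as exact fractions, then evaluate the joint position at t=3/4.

  seg 0: a=3 b=-19/93 c=0 d=-35/279
  seg 1: a=-1 b=-334/93 c=-35/31 d=253/93
  seg 2: a=-3 b=215/93 c=218/31 d=-218/93
S(3/4) = 5543/1984

Δ: Δ0=-4/3, Δ1=-2, Δ2=7
row 1: diag=8, rhs=-4; c'=1/8, d'=-1/2
row 2: denom=4−1·1/8=31/8; d'=(54−1·-1/2)/(31/8)=436/31
back: M2=436/31
back: M1=-1/2−1/8·436/31=-70/31
M: M0=0, M1=-70/31, M2=436/31, M3=0
seg 0: a=3, c=M0/2=0, d=(M1−M0)/(6·3)=-35/279, b=Δ0−h0·(2M0+M1)/6=-19/93
seg 1: a=-1, c=M1/2=-35/31, d=(M2−M1)/(6·1)=253/93, b=Δ1−h1·(2M1+M2)/6=-334/93
seg 2: a=-3, c=M2/2=218/31, d=(M3−M2)/(6·1)=-218/93, b=Δ2−h2·(2M2+M3)/6=215/93
t_q=3/4 → seg 0, τ=3/4; S=3+-19/93·τ+0·τ²+-35/279·τ³=5543/1984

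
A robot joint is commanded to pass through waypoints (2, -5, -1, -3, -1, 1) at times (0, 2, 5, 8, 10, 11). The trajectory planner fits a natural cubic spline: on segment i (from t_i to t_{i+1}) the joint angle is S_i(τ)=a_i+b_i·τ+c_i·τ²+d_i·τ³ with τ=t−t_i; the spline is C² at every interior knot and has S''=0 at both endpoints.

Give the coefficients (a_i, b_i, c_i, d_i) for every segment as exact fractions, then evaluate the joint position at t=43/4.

Δ: Δ0=-7/2, Δ1=4/3, Δ2=-2/3, Δ3=1, Δ4=2
row 1: diag=10, rhs=29; c'=3/10, d'=29/10
row 2: denom=12−3·3/10=111/10; d'=(-12−3·29/10)/(111/10)=-69/37
row 3: denom=10−3·10/37=340/37; d'=(10−3·-69/37)/(340/37)=577/340
row 4: denom=6−2·37/170=473/85; d'=(6−2·577/340)/(473/85)=443/946
back: M4=443/946
back: M3=577/340−37/170·443/946=1509/946
back: M2=-69/37−10/37·1509/946=-1086/473
back: M1=29/10−3/10·-1086/473=3395/946
M: M0=0, M1=3395/946, M2=-1086/473, M3=1509/946, M4=443/946, M5=0
seg 0: a=2, c=M0/2=0, d=(M1−M0)/(6·2)=3395/11352, b=Δ0−h0·(2M0+M1)/6=-6664/1419
seg 1: a=-5, c=M1/2=3395/1892, d=(M2−M1)/(6·3)=-5567/17028, b=Δ1−h1·(2M1+M2)/6=-3143/2838
seg 2: a=-1, c=M2/2=-543/473, d=(M3−M2)/(6·3)=409/1892, b=Δ2−h2·(2M2+M3)/6=4721/5676
seg 3: a=-3, c=M3/2=1509/1892, d=(M4−M3)/(6·2)=-533/5676, b=Δ3−h3·(2M3+M4)/6=-623/2838
seg 4: a=-1, c=M4/2=443/1892, d=(M5−M4)/(6·1)=-443/5676, b=Δ4−h4·(2M4+M5)/6=5233/2838
t_q=43/4 → seg 4, τ=3/4; S=-1+5233/2838·τ+443/1892·τ²+-443/5676·τ³=58329/121088

  seg 0: a=2 b=-6664/1419 c=0 d=3395/11352
  seg 1: a=-5 b=-3143/2838 c=3395/1892 d=-5567/17028
  seg 2: a=-1 b=4721/5676 c=-543/473 d=409/1892
  seg 3: a=-3 b=-623/2838 c=1509/1892 d=-533/5676
  seg 4: a=-1 b=5233/2838 c=443/1892 d=-443/5676
S(43/4) = 58329/121088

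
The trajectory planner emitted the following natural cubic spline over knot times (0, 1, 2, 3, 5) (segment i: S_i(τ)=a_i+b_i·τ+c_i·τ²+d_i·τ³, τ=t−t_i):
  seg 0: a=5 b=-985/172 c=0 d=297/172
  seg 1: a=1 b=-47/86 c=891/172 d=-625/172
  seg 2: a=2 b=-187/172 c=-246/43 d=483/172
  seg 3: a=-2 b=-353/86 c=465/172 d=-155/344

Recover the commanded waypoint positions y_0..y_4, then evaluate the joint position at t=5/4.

y_0=5 y_1=1 y_2=2 y_3=-2 y_4=-3
S(5/4) = 12443/11008

y_0 = S_0(0) = a_0 = 5
y_1 = S_1(0) = a_1 = 1
y_2 = S_2(0) = a_2 = 2
y_3 = S_3(0) = a_3 = -2
y_4 = S_3(2) = -3
t_q=5/4 is in segment 1 (τ=1/4); S_1(τ)=12443/11008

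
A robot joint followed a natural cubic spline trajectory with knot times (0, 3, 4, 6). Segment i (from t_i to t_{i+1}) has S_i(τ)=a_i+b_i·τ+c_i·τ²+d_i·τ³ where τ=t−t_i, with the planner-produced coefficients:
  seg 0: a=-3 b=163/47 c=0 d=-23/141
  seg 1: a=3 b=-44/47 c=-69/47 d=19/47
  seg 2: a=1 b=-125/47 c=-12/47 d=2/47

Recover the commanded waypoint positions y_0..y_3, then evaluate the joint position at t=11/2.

y_0=-3 y_1=3 y_2=1 y_3=-5
S(11/2) = -643/188

y_0 = S_0(0) = a_0 = -3
y_1 = S_1(0) = a_1 = 3
y_2 = S_2(0) = a_2 = 1
y_3 = S_2(2) = -5
t_q=11/2 is in segment 2 (τ=3/2); S_2(τ)=-643/188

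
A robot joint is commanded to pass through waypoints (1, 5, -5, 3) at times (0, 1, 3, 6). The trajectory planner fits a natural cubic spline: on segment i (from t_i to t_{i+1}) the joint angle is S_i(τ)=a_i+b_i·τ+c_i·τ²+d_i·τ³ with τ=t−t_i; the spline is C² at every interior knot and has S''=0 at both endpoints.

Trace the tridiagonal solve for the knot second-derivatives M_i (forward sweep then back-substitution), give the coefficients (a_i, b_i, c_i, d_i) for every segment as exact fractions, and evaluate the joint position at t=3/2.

Δ: Δ0=4, Δ1=-5, Δ2=8/3
row 1: diag=6, rhs=-54; c'=1/3, d'=-9
row 2: denom=10−2·1/3=28/3; d'=(46−2·-9)/(28/3)=48/7
back: M2=48/7
back: M1=-9−1/3·48/7=-79/7
M: M0=0, M1=-79/7, M2=48/7, M3=0
seg 0: a=1, c=M0/2=0, d=(M1−M0)/(6·1)=-79/42, b=Δ0−h0·(2M0+M1)/6=247/42
seg 1: a=5, c=M1/2=-79/14, d=(M2−M1)/(6·2)=127/84, b=Δ1−h1·(2M1+M2)/6=5/21
seg 2: a=-5, c=M2/2=24/7, d=(M3−M2)/(6·3)=-8/21, b=Δ2−h2·(2M2+M3)/6=-88/21
t_q=3/2 → seg 1, τ=1/2; S=5+5/21·τ+-79/14·τ²+127/84·τ³=873/224

  seg 0: a=1 b=247/42 c=0 d=-79/42
  seg 1: a=5 b=5/21 c=-79/14 d=127/84
  seg 2: a=-5 b=-88/21 c=24/7 d=-8/21
S(3/2) = 873/224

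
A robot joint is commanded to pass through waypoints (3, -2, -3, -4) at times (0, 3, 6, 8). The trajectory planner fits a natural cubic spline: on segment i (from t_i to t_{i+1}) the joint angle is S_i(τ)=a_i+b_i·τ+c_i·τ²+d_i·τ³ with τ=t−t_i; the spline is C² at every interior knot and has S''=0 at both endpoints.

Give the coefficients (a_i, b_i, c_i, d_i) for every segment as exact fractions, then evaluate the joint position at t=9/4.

Δ: Δ0=-5/3, Δ1=-1/3, Δ2=-1/2
row 1: diag=12, rhs=8; c'=1/4, d'=2/3
row 2: denom=10−3·1/4=37/4; d'=(-1−3·2/3)/(37/4)=-12/37
back: M2=-12/37
back: M1=2/3−1/4·-12/37=83/111
M: M0=0, M1=83/111, M2=-12/37, M3=0
seg 0: a=3, c=M0/2=0, d=(M1−M0)/(6·3)=83/1998, b=Δ0−h0·(2M0+M1)/6=-151/74
seg 1: a=-2, c=M1/2=83/222, d=(M2−M1)/(6·3)=-119/1998, b=Δ1−h1·(2M1+M2)/6=-34/37
seg 2: a=-3, c=M2/2=-6/37, d=(M3−M2)/(6·2)=1/37, b=Δ2−h2·(2M2+M3)/6=-21/74
t_q=9/4 → seg 0, τ=9/4; S=3+-151/74·τ+0·τ²+83/1998·τ³=-5295/4736

  seg 0: a=3 b=-151/74 c=0 d=83/1998
  seg 1: a=-2 b=-34/37 c=83/222 d=-119/1998
  seg 2: a=-3 b=-21/74 c=-6/37 d=1/37
S(9/4) = -5295/4736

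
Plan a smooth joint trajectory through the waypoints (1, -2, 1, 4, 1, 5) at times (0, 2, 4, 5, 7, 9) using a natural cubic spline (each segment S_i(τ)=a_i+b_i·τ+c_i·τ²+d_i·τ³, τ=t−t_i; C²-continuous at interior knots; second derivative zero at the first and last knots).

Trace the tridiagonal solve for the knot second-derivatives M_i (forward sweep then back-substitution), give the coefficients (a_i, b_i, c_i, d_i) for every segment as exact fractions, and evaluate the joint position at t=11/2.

  seg 0: a=1 b=-977/468 c=0 d=275/1872
  seg 1: a=-2 b=-38/117 c=275/312 d=29/1872
  seg 2: a=1 b=1585/468 c=38/39 d=-49/36
  seg 3: a=4 b=293/234 c=-485/156 d=811/936
  seg 4: a=1 b=-92/117 c=163/78 d=-163/468
S(11/2) = 9877/2496

Δ: Δ0=-3/2, Δ1=3/2, Δ2=3, Δ3=-3/2, Δ4=2
row 1: diag=8, rhs=18; c'=1/4, d'=9/4
row 2: denom=6−2·1/4=11/2; d'=(9−2·9/4)/(11/2)=9/11
row 3: denom=6−1·2/11=64/11; d'=(-27−1·9/11)/(64/11)=-153/32
row 4: denom=8−2·11/32=117/16; d'=(21−2·-153/32)/(117/16)=163/39
back: M4=163/39
back: M3=-153/32−11/32·163/39=-485/78
back: M2=9/11−2/11·-485/78=76/39
back: M1=9/4−1/4·76/39=275/156
M: M0=0, M1=275/156, M2=76/39, M3=-485/78, M4=163/39, M5=0
seg 0: a=1, c=M0/2=0, d=(M1−M0)/(6·2)=275/1872, b=Δ0−h0·(2M0+M1)/6=-977/468
seg 1: a=-2, c=M1/2=275/312, d=(M2−M1)/(6·2)=29/1872, b=Δ1−h1·(2M1+M2)/6=-38/117
seg 2: a=1, c=M2/2=38/39, d=(M3−M2)/(6·1)=-49/36, b=Δ2−h2·(2M2+M3)/6=1585/468
seg 3: a=4, c=M3/2=-485/156, d=(M4−M3)/(6·2)=811/936, b=Δ3−h3·(2M3+M4)/6=293/234
seg 4: a=1, c=M4/2=163/78, d=(M5−M4)/(6·2)=-163/468, b=Δ4−h4·(2M4+M5)/6=-92/117
t_q=11/2 → seg 3, τ=1/2; S=4+293/234·τ+-485/156·τ²+811/936·τ³=9877/2496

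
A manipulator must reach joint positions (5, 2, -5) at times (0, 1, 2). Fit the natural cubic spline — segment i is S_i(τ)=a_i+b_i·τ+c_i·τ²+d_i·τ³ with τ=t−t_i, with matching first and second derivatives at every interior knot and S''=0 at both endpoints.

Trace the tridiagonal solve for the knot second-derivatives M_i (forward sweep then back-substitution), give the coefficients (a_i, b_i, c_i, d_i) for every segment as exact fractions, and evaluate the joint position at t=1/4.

Δ: Δ0=-3, Δ1=-7
row 1: diag=4, rhs=-24; c'=1/4, d'=-6
back: M1=-6
M: M0=0, M1=-6, M2=0
seg 0: a=5, c=M0/2=0, d=(M1−M0)/(6·1)=-1, b=Δ0−h0·(2M0+M1)/6=-2
seg 1: a=2, c=M1/2=-3, d=(M2−M1)/(6·1)=1, b=Δ1−h1·(2M1+M2)/6=-5
t_q=1/4 → seg 0, τ=1/4; S=5+-2·τ+0·τ²+-1·τ³=287/64

  seg 0: a=5 b=-2 c=0 d=-1
  seg 1: a=2 b=-5 c=-3 d=1
S(1/4) = 287/64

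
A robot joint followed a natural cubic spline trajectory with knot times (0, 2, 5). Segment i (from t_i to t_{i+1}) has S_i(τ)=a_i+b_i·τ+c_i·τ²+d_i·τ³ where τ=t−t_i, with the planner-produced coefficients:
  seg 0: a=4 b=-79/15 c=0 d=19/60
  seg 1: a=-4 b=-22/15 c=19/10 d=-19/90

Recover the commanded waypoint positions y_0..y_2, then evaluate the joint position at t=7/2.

y_0=4 y_1=-4 y_2=3
S(7/2) = -211/80

y_0 = S_0(0) = a_0 = 4
y_1 = S_1(0) = a_1 = -4
y_2 = S_1(3) = 3
t_q=7/2 is in segment 1 (τ=3/2); S_1(τ)=-211/80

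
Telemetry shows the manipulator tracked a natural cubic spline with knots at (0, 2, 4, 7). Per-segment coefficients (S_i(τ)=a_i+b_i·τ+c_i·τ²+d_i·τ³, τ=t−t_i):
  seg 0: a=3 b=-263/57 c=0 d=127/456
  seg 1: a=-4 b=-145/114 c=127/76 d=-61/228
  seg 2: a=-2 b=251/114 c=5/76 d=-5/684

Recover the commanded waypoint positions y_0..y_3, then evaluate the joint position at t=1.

y_0 = S_0(0) = a_0 = 3
y_1 = S_1(0) = a_1 = -4
y_2 = S_2(0) = a_2 = -2
y_3 = S_2(3) = 5
t_q=1 is in segment 0 (τ=1); S_0(τ)=-203/152

y_0=3 y_1=-4 y_2=-2 y_3=5
S(1) = -203/152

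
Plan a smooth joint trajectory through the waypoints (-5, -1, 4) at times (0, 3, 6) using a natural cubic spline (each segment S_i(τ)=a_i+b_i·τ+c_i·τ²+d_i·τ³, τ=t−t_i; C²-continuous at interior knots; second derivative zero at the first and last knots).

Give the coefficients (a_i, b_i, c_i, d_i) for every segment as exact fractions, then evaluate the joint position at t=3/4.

Δ: Δ0=4/3, Δ1=5/3
row 1: diag=12, rhs=2; c'=1/4, d'=1/6
back: M1=1/6
M: M0=0, M1=1/6, M2=0
seg 0: a=-5, c=M0/2=0, d=(M1−M0)/(6·3)=1/108, b=Δ0−h0·(2M0+M1)/6=5/4
seg 1: a=-1, c=M1/2=1/12, d=(M2−M1)/(6·3)=-1/108, b=Δ1−h1·(2M1+M2)/6=3/2
t_q=3/4 → seg 0, τ=3/4; S=-5+5/4·τ+0·τ²+1/108·τ³=-1039/256

  seg 0: a=-5 b=5/4 c=0 d=1/108
  seg 1: a=-1 b=3/2 c=1/12 d=-1/108
S(3/4) = -1039/256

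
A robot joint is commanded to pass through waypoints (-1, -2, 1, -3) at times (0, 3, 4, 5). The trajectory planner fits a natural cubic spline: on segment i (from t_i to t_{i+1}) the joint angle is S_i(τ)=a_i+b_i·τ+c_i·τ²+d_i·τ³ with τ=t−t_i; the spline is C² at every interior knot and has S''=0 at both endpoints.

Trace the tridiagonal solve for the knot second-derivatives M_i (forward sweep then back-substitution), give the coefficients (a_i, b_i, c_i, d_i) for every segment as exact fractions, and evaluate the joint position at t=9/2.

  seg 0: a=-1 b=-214/93 c=0 d=61/279
  seg 1: a=-2 b=335/93 c=61/31 d=-239/93
  seg 2: a=1 b=-16/93 c=-178/31 d=178/93
S(9/2) = -35/124

Δ: Δ0=-1/3, Δ1=3, Δ2=-4
row 1: diag=8, rhs=20; c'=1/8, d'=5/2
row 2: denom=4−1·1/8=31/8; d'=(-42−1·5/2)/(31/8)=-356/31
back: M2=-356/31
back: M1=5/2−1/8·-356/31=122/31
M: M0=0, M1=122/31, M2=-356/31, M3=0
seg 0: a=-1, c=M0/2=0, d=(M1−M0)/(6·3)=61/279, b=Δ0−h0·(2M0+M1)/6=-214/93
seg 1: a=-2, c=M1/2=61/31, d=(M2−M1)/(6·1)=-239/93, b=Δ1−h1·(2M1+M2)/6=335/93
seg 2: a=1, c=M2/2=-178/31, d=(M3−M2)/(6·1)=178/93, b=Δ2−h2·(2M2+M3)/6=-16/93
t_q=9/2 → seg 2, τ=1/2; S=1+-16/93·τ+-178/31·τ²+178/93·τ³=-35/124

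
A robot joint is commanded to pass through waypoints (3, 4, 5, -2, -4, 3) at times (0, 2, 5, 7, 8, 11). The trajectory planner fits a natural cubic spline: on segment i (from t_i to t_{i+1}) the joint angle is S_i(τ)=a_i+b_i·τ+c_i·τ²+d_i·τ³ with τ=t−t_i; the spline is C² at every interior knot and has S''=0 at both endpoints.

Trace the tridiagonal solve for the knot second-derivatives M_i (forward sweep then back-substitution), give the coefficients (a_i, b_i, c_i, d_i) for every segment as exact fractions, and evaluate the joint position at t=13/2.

  seg 0: a=3 b=1903/7914 c=0 d=1027/15828
  seg 1: a=4 b=8065/7914 c=1027/2638 d=-815/3957
  seg 2: a=5 b=-17459/7914 c=-3863/2638 d=6469/15828
  seg 3: a=-2 b=-25001/7914 c=1303/1319 d=1355/7914
  seg 4: a=-4 b=-2650/3957 c=3961/2638 d=-3961/23742
S(13/2) = -9479/42208

Δ: Δ0=1/2, Δ1=1/3, Δ2=-7/2, Δ3=-2, Δ4=7/3
row 1: diag=10, rhs=-1; c'=3/10, d'=-1/10
row 2: denom=10−3·3/10=91/10; d'=(-23−3·-1/10)/(91/10)=-227/91
row 3: denom=6−2·20/91=506/91; d'=(9−2·-227/91)/(506/91)=1273/506
row 4: denom=8−1·91/506=3957/506; d'=(26−1·1273/506)/(3957/506)=3961/1319
back: M4=3961/1319
back: M3=1273/506−91/506·3961/1319=2606/1319
back: M2=-227/91−20/91·2606/1319=-3863/1319
back: M1=-1/10−3/10·-3863/1319=1027/1319
M: M0=0, M1=1027/1319, M2=-3863/1319, M3=2606/1319, M4=3961/1319, M5=0
seg 0: a=3, c=M0/2=0, d=(M1−M0)/(6·2)=1027/15828, b=Δ0−h0·(2M0+M1)/6=1903/7914
seg 1: a=4, c=M1/2=1027/2638, d=(M2−M1)/(6·3)=-815/3957, b=Δ1−h1·(2M1+M2)/6=8065/7914
seg 2: a=5, c=M2/2=-3863/2638, d=(M3−M2)/(6·2)=6469/15828, b=Δ2−h2·(2M2+M3)/6=-17459/7914
seg 3: a=-2, c=M3/2=1303/1319, d=(M4−M3)/(6·1)=1355/7914, b=Δ3−h3·(2M3+M4)/6=-25001/7914
seg 4: a=-4, c=M4/2=3961/2638, d=(M5−M4)/(6·3)=-3961/23742, b=Δ4−h4·(2M4+M5)/6=-2650/3957
t_q=13/2 → seg 2, τ=3/2; S=5+-17459/7914·τ+-3863/2638·τ²+6469/15828·τ³=-9479/42208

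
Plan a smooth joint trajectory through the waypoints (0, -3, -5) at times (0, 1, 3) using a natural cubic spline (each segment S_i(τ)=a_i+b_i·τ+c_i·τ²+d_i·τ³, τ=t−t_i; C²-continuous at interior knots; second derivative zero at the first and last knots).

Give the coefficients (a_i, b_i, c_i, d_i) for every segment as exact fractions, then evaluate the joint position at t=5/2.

  seg 0: a=0 b=-10/3 c=0 d=1/3
  seg 1: a=-3 b=-7/3 c=1 d=-1/6
S(5/2) = -77/16

Δ: Δ0=-3, Δ1=-1
row 1: diag=6, rhs=12; c'=1/3, d'=2
back: M1=2
M: M0=0, M1=2, M2=0
seg 0: a=0, c=M0/2=0, d=(M1−M0)/(6·1)=1/3, b=Δ0−h0·(2M0+M1)/6=-10/3
seg 1: a=-3, c=M1/2=1, d=(M2−M1)/(6·2)=-1/6, b=Δ1−h1·(2M1+M2)/6=-7/3
t_q=5/2 → seg 1, τ=3/2; S=-3+-7/3·τ+1·τ²+-1/6·τ³=-77/16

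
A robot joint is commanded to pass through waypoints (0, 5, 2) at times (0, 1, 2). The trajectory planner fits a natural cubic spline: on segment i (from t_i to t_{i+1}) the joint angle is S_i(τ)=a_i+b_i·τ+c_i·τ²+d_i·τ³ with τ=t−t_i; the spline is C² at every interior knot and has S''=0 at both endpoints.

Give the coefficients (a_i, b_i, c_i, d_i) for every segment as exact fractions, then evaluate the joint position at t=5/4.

  seg 0: a=0 b=7 c=0 d=-2
  seg 1: a=5 b=1 c=-6 d=2
S(5/4) = 157/32

Δ: Δ0=5, Δ1=-3
row 1: diag=4, rhs=-48; c'=1/4, d'=-12
back: M1=-12
M: M0=0, M1=-12, M2=0
seg 0: a=0, c=M0/2=0, d=(M1−M0)/(6·1)=-2, b=Δ0−h0·(2M0+M1)/6=7
seg 1: a=5, c=M1/2=-6, d=(M2−M1)/(6·1)=2, b=Δ1−h1·(2M1+M2)/6=1
t_q=5/4 → seg 1, τ=1/4; S=5+1·τ+-6·τ²+2·τ³=157/32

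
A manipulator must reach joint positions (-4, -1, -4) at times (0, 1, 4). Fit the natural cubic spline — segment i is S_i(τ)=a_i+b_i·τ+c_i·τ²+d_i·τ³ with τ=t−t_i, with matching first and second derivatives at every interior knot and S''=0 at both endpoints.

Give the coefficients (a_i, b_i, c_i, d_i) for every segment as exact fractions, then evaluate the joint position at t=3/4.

Δ: Δ0=3, Δ1=-1
row 1: diag=8, rhs=-24; c'=3/8, d'=-3
back: M1=-3
M: M0=0, M1=-3, M2=0
seg 0: a=-4, c=M0/2=0, d=(M1−M0)/(6·1)=-1/2, b=Δ0−h0·(2M0+M1)/6=7/2
seg 1: a=-1, c=M1/2=-3/2, d=(M2−M1)/(6·3)=1/6, b=Δ1−h1·(2M1+M2)/6=2
t_q=3/4 → seg 0, τ=3/4; S=-4+7/2·τ+0·τ²+-1/2·τ³=-203/128

  seg 0: a=-4 b=7/2 c=0 d=-1/2
  seg 1: a=-1 b=2 c=-3/2 d=1/6
S(3/4) = -203/128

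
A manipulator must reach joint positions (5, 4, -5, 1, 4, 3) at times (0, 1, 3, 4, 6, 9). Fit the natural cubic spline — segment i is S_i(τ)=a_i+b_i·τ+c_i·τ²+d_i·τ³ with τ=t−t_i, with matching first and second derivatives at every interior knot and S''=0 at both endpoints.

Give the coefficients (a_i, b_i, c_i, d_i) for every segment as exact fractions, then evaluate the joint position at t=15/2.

Δ: Δ0=-1, Δ1=-9/2, Δ2=6, Δ3=3/2, Δ4=-1/3
row 1: diag=6, rhs=-21; c'=1/3, d'=-7/2
row 2: denom=6−2·1/3=16/3; d'=(63−2·-7/2)/(16/3)=105/8
row 3: denom=6−1·3/16=93/16; d'=(-27−1·105/8)/(93/16)=-214/31
row 4: denom=10−2·32/93=866/93; d'=(-11−2·-214/31)/(866/93)=261/866
back: M4=261/866
back: M3=-214/31−32/93·261/866=-3034/433
back: M2=105/8−3/16·-3034/433=6252/433
back: M1=-7/2−1/3·6252/433=-7199/866
M: M0=0, M1=-7199/866, M2=6252/433, M3=-3034/433, M4=261/866, M5=0
seg 0: a=5, c=M0/2=0, d=(M1−M0)/(6·1)=-7199/5196, b=Δ0−h0·(2M0+M1)/6=2003/5196
seg 1: a=4, c=M1/2=-7199/1732, d=(M2−M1)/(6·2)=19703/10392, b=Δ1−h1·(2M1+M2)/6=-9797/2598
seg 2: a=-5, c=M2/2=3126/433, d=(M3−M2)/(6·1)=-4643/1299, b=Δ2−h2·(2M2+M3)/6=3059/1299
seg 3: a=1, c=M3/2=-1517/433, d=(M4−M3)/(6·2)=6329/10392, b=Δ3−h3·(2M3+M4)/6=7886/1299
seg 4: a=4, c=M4/2=261/1732, d=(M5−M4)/(6·3)=-29/1732, b=Δ4−h4·(2M4+M5)/6=-1649/2598
t_q=15/2 → seg 4, τ=3/2; S=4+-1649/2598·τ+261/1732·τ²+-29/1732·τ³=46147/13856

  seg 0: a=5 b=2003/5196 c=0 d=-7199/5196
  seg 1: a=4 b=-9797/2598 c=-7199/1732 d=19703/10392
  seg 2: a=-5 b=3059/1299 c=3126/433 d=-4643/1299
  seg 3: a=1 b=7886/1299 c=-1517/433 d=6329/10392
  seg 4: a=4 b=-1649/2598 c=261/1732 d=-29/1732
S(15/2) = 46147/13856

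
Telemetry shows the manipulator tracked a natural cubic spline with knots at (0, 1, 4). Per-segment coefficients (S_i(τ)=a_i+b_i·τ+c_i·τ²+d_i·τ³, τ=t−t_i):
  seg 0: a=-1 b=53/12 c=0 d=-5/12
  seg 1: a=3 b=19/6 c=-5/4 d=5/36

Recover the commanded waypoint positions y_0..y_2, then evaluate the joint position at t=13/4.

y_0 = S_0(0) = a_0 = -1
y_1 = S_1(0) = a_1 = 3
y_2 = S_1(3) = 5
t_q=13/4 is in segment 1 (τ=9/4); S_1(τ)=1377/256

y_0=-1 y_1=3 y_2=5
S(13/4) = 1377/256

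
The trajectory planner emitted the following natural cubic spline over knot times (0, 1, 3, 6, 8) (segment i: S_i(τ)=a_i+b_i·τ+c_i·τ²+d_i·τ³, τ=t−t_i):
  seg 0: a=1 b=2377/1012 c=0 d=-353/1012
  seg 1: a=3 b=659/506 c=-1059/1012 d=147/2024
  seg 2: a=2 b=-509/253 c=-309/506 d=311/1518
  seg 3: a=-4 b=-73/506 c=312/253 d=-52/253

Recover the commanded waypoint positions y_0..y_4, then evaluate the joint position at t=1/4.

y_0=1 y_1=3 y_2=2 y_3=-4 y_4=-1
S(1/4) = 102447/64768

y_0 = S_0(0) = a_0 = 1
y_1 = S_1(0) = a_1 = 3
y_2 = S_2(0) = a_2 = 2
y_3 = S_3(0) = a_3 = -4
y_4 = S_3(2) = -1
t_q=1/4 is in segment 0 (τ=1/4); S_0(τ)=102447/64768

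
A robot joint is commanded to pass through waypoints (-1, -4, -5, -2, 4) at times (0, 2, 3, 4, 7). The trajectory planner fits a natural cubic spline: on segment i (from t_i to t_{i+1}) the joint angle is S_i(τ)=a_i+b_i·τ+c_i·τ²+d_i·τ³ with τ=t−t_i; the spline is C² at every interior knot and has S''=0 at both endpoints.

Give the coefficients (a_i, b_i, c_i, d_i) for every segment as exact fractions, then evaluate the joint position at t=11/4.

  seg 0: a=-1 b=-116/89 c=0 d=-35/712
  seg 1: a=-4 b=-337/178 c=-105/356 d=423/356
  seg 2: a=-5 b=385/356 c=291/89 d=-481/356
  seg 3: a=-2 b=635/178 c=-279/356 d=31/356
S(11/4) = -115847/22784

Δ: Δ0=-3/2, Δ1=-1, Δ2=3, Δ3=2
row 1: diag=6, rhs=3; c'=1/6, d'=1/2
row 2: denom=4−1·1/6=23/6; d'=(24−1·1/2)/(23/6)=141/23
row 3: denom=8−1·6/23=178/23; d'=(-6−1·141/23)/(178/23)=-279/178
back: M3=-279/178
back: M2=141/23−6/23·-279/178=582/89
back: M1=1/2−1/6·582/89=-105/178
M: M0=0, M1=-105/178, M2=582/89, M3=-279/178, M4=0
seg 0: a=-1, c=M0/2=0, d=(M1−M0)/(6·2)=-35/712, b=Δ0−h0·(2M0+M1)/6=-116/89
seg 1: a=-4, c=M1/2=-105/356, d=(M2−M1)/(6·1)=423/356, b=Δ1−h1·(2M1+M2)/6=-337/178
seg 2: a=-5, c=M2/2=291/89, d=(M3−M2)/(6·1)=-481/356, b=Δ2−h2·(2M2+M3)/6=385/356
seg 3: a=-2, c=M3/2=-279/356, d=(M4−M3)/(6·3)=31/356, b=Δ3−h3·(2M3+M4)/6=635/178
t_q=11/4 → seg 1, τ=3/4; S=-4+-337/178·τ+-105/356·τ²+423/356·τ³=-115847/22784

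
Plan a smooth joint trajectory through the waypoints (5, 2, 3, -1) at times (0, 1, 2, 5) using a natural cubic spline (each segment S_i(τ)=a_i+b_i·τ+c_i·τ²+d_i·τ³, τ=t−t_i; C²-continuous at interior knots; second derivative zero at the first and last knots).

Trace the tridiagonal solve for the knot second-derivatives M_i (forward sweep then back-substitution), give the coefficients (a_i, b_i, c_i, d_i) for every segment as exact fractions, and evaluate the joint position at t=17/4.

Δ: Δ0=-3, Δ1=1, Δ2=-4/3
row 1: diag=4, rhs=24; c'=1/4, d'=6
row 2: denom=8−1·1/4=31/4; d'=(-14−1·6)/(31/4)=-80/31
back: M2=-80/31
back: M1=6−1/4·-80/31=206/31
M: M0=0, M1=206/31, M2=-80/31, M3=0
seg 0: a=5, c=M0/2=0, d=(M1−M0)/(6·1)=103/93, b=Δ0−h0·(2M0+M1)/6=-382/93
seg 1: a=2, c=M1/2=103/31, d=(M2−M1)/(6·1)=-143/93, b=Δ1−h1·(2M1+M2)/6=-73/93
seg 2: a=3, c=M2/2=-40/31, d=(M3−M2)/(6·3)=40/279, b=Δ2−h2·(2M2+M3)/6=116/93
t_q=17/4 → seg 2, τ=9/4; S=3+116/93·τ+-40/31·τ²+40/279·τ³=225/248

  seg 0: a=5 b=-382/93 c=0 d=103/93
  seg 1: a=2 b=-73/93 c=103/31 d=-143/93
  seg 2: a=3 b=116/93 c=-40/31 d=40/279
S(17/4) = 225/248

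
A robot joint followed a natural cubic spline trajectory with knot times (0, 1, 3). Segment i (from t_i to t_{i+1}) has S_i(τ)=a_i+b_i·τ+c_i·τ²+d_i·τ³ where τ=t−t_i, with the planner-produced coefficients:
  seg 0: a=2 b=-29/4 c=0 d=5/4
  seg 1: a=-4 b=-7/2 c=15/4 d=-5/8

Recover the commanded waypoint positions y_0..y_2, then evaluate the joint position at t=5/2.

y_0=2 y_1=-4 y_2=-1
S(5/2) = -187/64

y_0 = S_0(0) = a_0 = 2
y_1 = S_1(0) = a_1 = -4
y_2 = S_1(2) = -1
t_q=5/2 is in segment 1 (τ=3/2); S_1(τ)=-187/64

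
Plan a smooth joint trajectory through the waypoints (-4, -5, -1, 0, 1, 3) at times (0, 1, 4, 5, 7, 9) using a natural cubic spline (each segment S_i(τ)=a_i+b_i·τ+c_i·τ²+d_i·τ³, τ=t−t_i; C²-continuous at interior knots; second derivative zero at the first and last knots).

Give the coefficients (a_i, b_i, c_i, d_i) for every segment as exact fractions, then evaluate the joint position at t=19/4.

Δ: Δ0=-1, Δ1=4/3, Δ2=1, Δ3=1/2, Δ4=1
row 1: diag=8, rhs=14; c'=3/8, d'=7/4
row 2: denom=8−3·3/8=55/8; d'=(-2−3·7/4)/(55/8)=-58/55
row 3: denom=6−1·8/55=322/55; d'=(-3−1·-58/55)/(322/55)=-107/322
row 4: denom=8−2·55/161=1178/161; d'=(3−2·-107/322)/(1178/161)=295/589
back: M4=295/589
back: M3=-107/322−55/161·295/589=-593/1178
back: M2=-58/55−8/55·-593/1178=-578/589
back: M1=7/4−3/8·-578/589=2495/1178
M: M0=0, M1=2495/1178, M2=-578/589, M3=-593/1178, M4=295/589, M5=0
seg 0: a=-4, c=M0/2=0, d=(M1−M0)/(6·1)=2495/7068, b=Δ0−h0·(2M0+M1)/6=-9563/7068
seg 1: a=-5, c=M1/2=2495/2356, d=(M2−M1)/(6·3)=-1217/7068, b=Δ1−h1·(2M1+M2)/6=-1039/3534
seg 2: a=-1, c=M2/2=-289/589, d=(M3−M2)/(6·1)=563/7068, b=Δ2−h2·(2M2+M3)/6=9973/7068
seg 3: a=0, c=M3/2=-593/2356, d=(M4−M3)/(6·2)=1183/14136, b=Δ3−h3·(2M3+M4)/6=2363/3534
seg 4: a=1, c=M4/2=295/1178, d=(M5−M4)/(6·2)=-295/7068, b=Δ4−h4·(2M4+M5)/6=1177/1767
t_q=19/4 → seg 2, τ=3/4; S=-1+9973/7068·τ+-289/589·τ²+563/7068·τ³=-27765/150784

  seg 0: a=-4 b=-9563/7068 c=0 d=2495/7068
  seg 1: a=-5 b=-1039/3534 c=2495/2356 d=-1217/7068
  seg 2: a=-1 b=9973/7068 c=-289/589 d=563/7068
  seg 3: a=0 b=2363/3534 c=-593/2356 d=1183/14136
  seg 4: a=1 b=1177/1767 c=295/1178 d=-295/7068
S(19/4) = -27765/150784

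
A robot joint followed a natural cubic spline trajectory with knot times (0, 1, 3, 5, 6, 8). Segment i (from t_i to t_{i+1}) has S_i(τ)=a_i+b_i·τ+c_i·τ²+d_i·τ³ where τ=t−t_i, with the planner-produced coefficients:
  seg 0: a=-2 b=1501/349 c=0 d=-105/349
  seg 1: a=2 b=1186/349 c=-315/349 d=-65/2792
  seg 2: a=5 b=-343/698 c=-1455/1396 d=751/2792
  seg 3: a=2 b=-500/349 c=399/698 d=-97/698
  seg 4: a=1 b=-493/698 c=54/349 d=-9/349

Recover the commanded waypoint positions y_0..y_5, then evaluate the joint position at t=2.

y_0 = S_0(0) = a_0 = -2
y_1 = S_1(0) = a_1 = 2
y_2 = S_2(0) = a_2 = 5
y_3 = S_3(0) = a_3 = 2
y_4 = S_4(0) = a_4 = 1
y_5 = S_4(2) = 0
t_q=2 is in segment 1 (τ=1); S_1(τ)=12487/2792

y_0=-2 y_1=2 y_2=5 y_3=2 y_4=1 y_5=0
S(2) = 12487/2792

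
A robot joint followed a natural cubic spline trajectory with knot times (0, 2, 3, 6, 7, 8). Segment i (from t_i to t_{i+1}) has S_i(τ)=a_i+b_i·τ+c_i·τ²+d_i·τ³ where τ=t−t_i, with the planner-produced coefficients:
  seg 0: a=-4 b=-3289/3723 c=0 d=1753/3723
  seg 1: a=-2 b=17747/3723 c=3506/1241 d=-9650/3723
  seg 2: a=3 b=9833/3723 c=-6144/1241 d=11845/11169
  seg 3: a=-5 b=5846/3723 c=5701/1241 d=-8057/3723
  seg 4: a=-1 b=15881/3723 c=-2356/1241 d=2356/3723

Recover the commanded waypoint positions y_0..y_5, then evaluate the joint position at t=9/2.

y_0=-4 y_1=-2 y_2=3 y_3=-5 y_4=-1 y_5=2
S(9/2) = -5941/9928

y_0 = S_0(0) = a_0 = -4
y_1 = S_1(0) = a_1 = -2
y_2 = S_2(0) = a_2 = 3
y_3 = S_3(0) = a_3 = -5
y_4 = S_4(0) = a_4 = -1
y_5 = S_4(1) = 2
t_q=9/2 is in segment 2 (τ=3/2); S_2(τ)=-5941/9928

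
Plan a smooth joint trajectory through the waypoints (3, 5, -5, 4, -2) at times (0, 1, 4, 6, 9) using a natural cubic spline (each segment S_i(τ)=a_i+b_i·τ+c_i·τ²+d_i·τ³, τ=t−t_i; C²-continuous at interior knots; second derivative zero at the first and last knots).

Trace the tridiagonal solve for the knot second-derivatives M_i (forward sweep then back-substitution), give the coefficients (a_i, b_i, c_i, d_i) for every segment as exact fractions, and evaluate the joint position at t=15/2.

Δ: Δ0=2, Δ1=-10/3, Δ2=9/2, Δ3=-2
row 1: diag=8, rhs=-32; c'=3/8, d'=-4
row 2: denom=10−3·3/8=71/8; d'=(47−3·-4)/(71/8)=472/71
row 3: denom=10−2·16/71=678/71; d'=(-39−2·472/71)/(678/71)=-3713/678
back: M3=-3713/678
back: M2=472/71−16/71·-3713/678=2672/339
back: M1=-4−3/8·2672/339=-786/113
M: M0=0, M1=-786/113, M2=2672/339, M3=-3713/678, M4=0
seg 0: a=3, c=M0/2=0, d=(M1−M0)/(6·1)=-131/113, b=Δ0−h0·(2M0+M1)/6=357/113
seg 1: a=5, c=M1/2=-393/113, d=(M2−M1)/(6·3)=2515/3051, b=Δ1−h1·(2M1+M2)/6=-36/113
seg 2: a=-5, c=M2/2=1336/339, d=(M3−M2)/(6·2)=-3019/2712, b=Δ2−h2·(2M2+M3)/6=121/113
seg 3: a=4, c=M3/2=-3713/1356, d=(M4−M3)/(6·3)=3713/12204, b=Δ3−h3·(2M3+M4)/6=2357/678
t_q=15/2 → seg 3, τ=3/2; S=4+2357/678·τ+-3713/1356·τ²+3713/12204·τ³=14755/3616

  seg 0: a=3 b=357/113 c=0 d=-131/113
  seg 1: a=5 b=-36/113 c=-393/113 d=2515/3051
  seg 2: a=-5 b=121/113 c=1336/339 d=-3019/2712
  seg 3: a=4 b=2357/678 c=-3713/1356 d=3713/12204
S(15/2) = 14755/3616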